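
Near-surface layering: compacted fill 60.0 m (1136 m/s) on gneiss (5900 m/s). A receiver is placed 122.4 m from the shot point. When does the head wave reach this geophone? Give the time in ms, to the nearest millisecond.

t = x/V₂ + 2h·√(V₂²−V₁²)/(V₁V₂).
√(V₂²−V₁²) = √(5900²−1136²) = 5789.6 m/s; delay term = 2·60.0·5789.6/(1136·5900) = 0.10366 s.
t = 122.4/5900 + 0.10366 = 0.12440 s.

124 ms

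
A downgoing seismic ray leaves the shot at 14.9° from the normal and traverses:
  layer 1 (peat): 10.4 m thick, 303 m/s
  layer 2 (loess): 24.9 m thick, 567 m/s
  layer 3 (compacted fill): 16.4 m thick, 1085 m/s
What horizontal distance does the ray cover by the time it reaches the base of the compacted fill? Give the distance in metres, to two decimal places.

p = sin θ₁/V₁ = sin 14.9°/303 = 8.4862e-04 s/m is conserved through the stack.
Layer 1: θ = 14.90°; offset = 10.4·tan 14.90° = 2.7672 m.
Layer 2: sin θ = p·567 = 0.4812 → θ = 28.76°; offset = 24.9·tan 28.76° = 13.6673 m.
Layer 3: sin θ = p·1085 = 0.9208 → θ = 67.04°; offset = 16.4·tan 67.04° = 38.7052 m.
Total horizontal offset = 55.1397 m.

55.14 m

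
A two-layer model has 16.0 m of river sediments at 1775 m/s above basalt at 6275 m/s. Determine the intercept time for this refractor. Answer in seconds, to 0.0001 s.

0.0173 s

tᵢ = 2h·√(V₂²−V₁²)/(V₁V₂).
√(V₂²−V₁²) = √(6275²−1775²) = 6018.7 m/s.
tᵢ = 2·16.0·6018.7/(1775·6275) = 0.01729 s.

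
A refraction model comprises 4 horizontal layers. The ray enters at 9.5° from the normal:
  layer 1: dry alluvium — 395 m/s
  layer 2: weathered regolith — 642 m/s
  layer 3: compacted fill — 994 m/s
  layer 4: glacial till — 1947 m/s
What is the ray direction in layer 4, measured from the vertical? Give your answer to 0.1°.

54.4°

Snell's law across each interface conserves sin θ / V, so sin θ_4 = V_4·sin θ₁/V₁.
sin θ_4 = 1947 × sin 9.5° / 395 = 0.8135.
θ_4 = arcsin 0.8135 = 54.44°.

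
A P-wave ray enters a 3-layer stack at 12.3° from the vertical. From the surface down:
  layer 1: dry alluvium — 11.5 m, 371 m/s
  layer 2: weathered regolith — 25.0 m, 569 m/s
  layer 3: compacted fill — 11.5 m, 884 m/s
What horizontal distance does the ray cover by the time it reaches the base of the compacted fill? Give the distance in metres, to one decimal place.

17.9 m

Apply Snell's law at each interface; in layer i the horizontal offset is hᵢ·tan θᵢ.
Layer 1: θ = 12.30°; offset = 11.5·tan 12.30° = 2.507 m.
Layer 2: sin θ = 569·sin 12.3°/371 = 0.3267, θ = 19.07°; offset = 25.0·tan 19.07° = 8.642 m.
Layer 3: sin θ = 884·sin 12.3°/371 = 0.5076, θ = 30.50°; offset = 11.5·tan 30.50° = 6.775 m.
Total horizontal offset = 17.925 m.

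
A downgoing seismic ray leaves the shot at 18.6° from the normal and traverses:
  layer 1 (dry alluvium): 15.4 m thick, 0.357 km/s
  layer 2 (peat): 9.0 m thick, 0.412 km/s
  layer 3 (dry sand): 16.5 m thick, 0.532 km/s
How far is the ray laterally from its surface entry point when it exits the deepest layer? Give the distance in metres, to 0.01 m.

17.66 m

Apply Snell's law at each interface; in layer i the horizontal offset is hᵢ·tan θᵢ.
Layer 1: θ = 18.60°; offset = 15.4·tan 18.60° = 5.1827 m.
Layer 2: sin θ = 0.412·sin 18.6°/0.357 = 0.3681, θ = 21.60°; offset = 9.0·tan 21.60° = 3.5631 m.
Layer 3: sin θ = 0.532·sin 18.6°/0.357 = 0.4753, θ = 28.38°; offset = 16.5·tan 28.38° = 8.9139 m.
Total horizontal offset = 17.6597 m.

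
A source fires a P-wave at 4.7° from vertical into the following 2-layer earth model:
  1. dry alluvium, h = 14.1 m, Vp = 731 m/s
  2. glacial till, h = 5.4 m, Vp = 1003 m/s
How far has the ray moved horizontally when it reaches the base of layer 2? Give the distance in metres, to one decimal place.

1.8 m

Ray parameter p = sin 4.7° / 731 m/s = 1.1209e-04 s/m.
Layer 1: θ = 4.70°; offset = 14.1·tan 4.70° = 1.159 m.
Layer 2: sin θ = p·1003 = 0.1124 → θ = 6.46°; offset = 5.4·tan 6.46° = 0.611 m.
Total horizontal offset = 1.770 m.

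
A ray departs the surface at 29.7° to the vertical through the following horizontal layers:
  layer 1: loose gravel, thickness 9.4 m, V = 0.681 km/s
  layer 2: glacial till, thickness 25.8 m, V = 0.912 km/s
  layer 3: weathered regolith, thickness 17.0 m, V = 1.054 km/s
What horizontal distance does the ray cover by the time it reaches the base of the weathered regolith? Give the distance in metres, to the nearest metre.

49 m

Apply Snell's law at each interface; in layer i the horizontal offset is hᵢ·tan θᵢ.
Layer 1: θ = 29.70°; offset = 9.4·tan 29.70° = 5.362 m.
Layer 2: sin θ = 0.912·sin 29.7°/0.681 = 0.6635, θ = 41.57°; offset = 25.8·tan 41.57° = 22.881 m.
Layer 3: sin θ = 1.054·sin 29.7°/0.681 = 0.7668, θ = 50.07°; offset = 17.0·tan 50.07° = 20.310 m.
Σ offsets = 48.553 m.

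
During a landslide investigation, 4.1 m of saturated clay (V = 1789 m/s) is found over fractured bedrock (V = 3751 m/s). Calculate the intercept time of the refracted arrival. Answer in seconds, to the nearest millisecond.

0.004 s

θ_c = arcsin(V₁/V₂) = arcsin(1789/3751) = 28.49°; cos θ_c = 0.8789.
tᵢ = 2h·cos θ_c / V₁ = 2·4.1·0.8789 / 1789 = 0.00403 s.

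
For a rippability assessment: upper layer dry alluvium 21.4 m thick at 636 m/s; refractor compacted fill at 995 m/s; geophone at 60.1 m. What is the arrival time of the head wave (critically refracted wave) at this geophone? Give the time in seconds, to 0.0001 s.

0.1122 s

θ_c = arcsin(V₁/V₂) = arcsin(636/995) = 39.73°, cos θ_c = 0.7690.
Intercept time tᵢ = 2h cos θ_c / V₁ = 2·21.4·0.7690/636 = 0.05175 s.
t = x/V₂ + tᵢ = 60.1/995 + 0.05175 = 0.11216 s.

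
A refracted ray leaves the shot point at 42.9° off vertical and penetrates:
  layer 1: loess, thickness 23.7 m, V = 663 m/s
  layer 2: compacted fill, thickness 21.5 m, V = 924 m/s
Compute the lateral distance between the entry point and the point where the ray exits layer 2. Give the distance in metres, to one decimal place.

Apply Snell's law at each interface; in layer i the horizontal offset is hᵢ·tan θᵢ.
Layer 1: θ = 42.90°; offset = 23.7·tan 42.90° = 22.023 m.
Layer 2: sin θ = 924·sin 42.9°/663 = 0.9487, θ = 71.57°; offset = 21.5·tan 71.57° = 64.509 m.
Summing the layer offsets gives 86.533 m.

86.5 m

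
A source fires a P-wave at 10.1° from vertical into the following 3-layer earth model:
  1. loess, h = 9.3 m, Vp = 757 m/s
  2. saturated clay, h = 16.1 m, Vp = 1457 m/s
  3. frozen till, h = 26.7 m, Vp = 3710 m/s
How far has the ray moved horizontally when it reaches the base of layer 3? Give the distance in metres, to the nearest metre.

Apply Snell's law at each interface; in layer i the horizontal offset is hᵢ·tan θᵢ.
Layer 1: θ = 10.10°; offset = 9.3·tan 10.10° = 1.657 m.
Layer 2: sin θ = 1457·sin 10.1°/757 = 0.3375, θ = 19.73°; offset = 16.1·tan 19.73° = 5.773 m.
Layer 3: sin θ = 3710·sin 10.1°/757 = 0.8595, θ = 59.26°; offset = 26.7·tan 59.26° = 44.889 m.
Summing the layer offsets gives 52.319 m.

52 m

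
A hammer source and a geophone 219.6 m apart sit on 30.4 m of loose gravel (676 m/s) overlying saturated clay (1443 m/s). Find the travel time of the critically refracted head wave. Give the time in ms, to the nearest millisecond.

232 ms

t = x/V₂ + 2h·√(V₂²−V₁²)/(V₁V₂).
√(V₂²−V₁²) = √(1443²−676²) = 1274.9 m/s; delay term = 2·30.4·1274.9/(676·1443) = 0.07946 s.
t = 219.6/1443 + 0.07946 = 0.23164 s.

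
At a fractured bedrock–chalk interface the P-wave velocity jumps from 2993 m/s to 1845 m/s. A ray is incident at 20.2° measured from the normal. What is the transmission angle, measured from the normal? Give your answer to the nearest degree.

Snell's law: sin θ₂ = (V₂/V₁)·sin θ₁ = (1845/2993)·sin 20.2° = 0.2129.
θ₂ = sin⁻¹(0.2129) = 12.29° (from vertical).

12°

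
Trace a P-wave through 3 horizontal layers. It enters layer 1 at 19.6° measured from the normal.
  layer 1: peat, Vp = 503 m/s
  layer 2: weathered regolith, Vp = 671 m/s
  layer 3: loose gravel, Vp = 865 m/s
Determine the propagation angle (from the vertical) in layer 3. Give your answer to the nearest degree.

Ray parameter p = sin 19.6° / 503 = 6.6690e-04 s/m.
sin θ_3 = p·V_3 = 6.6690e-04 × 865 = 0.5769.
θ_3 = arcsin 0.5769 = 35.23°.

35°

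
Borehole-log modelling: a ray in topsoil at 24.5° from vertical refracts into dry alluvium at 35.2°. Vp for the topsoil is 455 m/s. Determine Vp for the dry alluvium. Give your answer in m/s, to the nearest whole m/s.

632 m/s

sin 24.5° = 0.4147; sin 35.2° = 0.5764.
V₂ = V₁·(sin θ₂/sin θ₁) = 455·(0.5764/0.4147) = 632.46 m/s.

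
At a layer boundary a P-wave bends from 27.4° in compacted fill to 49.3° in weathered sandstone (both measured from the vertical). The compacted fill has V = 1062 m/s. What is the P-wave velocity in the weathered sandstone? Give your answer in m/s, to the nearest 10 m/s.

1750 m/s

Snell's law: sin 27.4°/V₁ = sin 49.3°/V₂.
V₂ = V₁·sin 49.3°/sin 27.4° = 1062 × 1.6474 = 1749.54 m/s.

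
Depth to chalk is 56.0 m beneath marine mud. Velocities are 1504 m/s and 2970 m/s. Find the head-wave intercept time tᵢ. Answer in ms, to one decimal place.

θ_c = arcsin(V₁/V₂) = arcsin(1504/2970) = 30.42°; cos θ_c = 0.8623.
tᵢ = 2h·cos θ_c / V₁ = 2·56.0·0.8623 / 1504 = 0.06421 s.

64.2 ms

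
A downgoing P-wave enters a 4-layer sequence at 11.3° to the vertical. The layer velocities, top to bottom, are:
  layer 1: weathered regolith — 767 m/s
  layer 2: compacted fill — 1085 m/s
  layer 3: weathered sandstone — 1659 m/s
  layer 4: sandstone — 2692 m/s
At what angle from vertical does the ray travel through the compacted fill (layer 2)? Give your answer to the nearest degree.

16°

Snell's law across each interface conserves sin θ / V, so sin θ_2 = V_2·sin θ₁/V₁.
sin θ_2 = 1085 × sin 11.3° / 767 = 0.2772.
θ_2 = arcsin 0.2772 = 16.09°.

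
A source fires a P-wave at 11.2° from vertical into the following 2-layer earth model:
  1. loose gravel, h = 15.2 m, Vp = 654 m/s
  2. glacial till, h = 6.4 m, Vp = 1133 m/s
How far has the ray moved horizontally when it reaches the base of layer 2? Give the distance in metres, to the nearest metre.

5 m

Apply Snell's law at each interface; in layer i the horizontal offset is hᵢ·tan θᵢ.
Layer 1: θ = 11.20°; offset = 15.2·tan 11.20° = 3.010 m.
Layer 2: sin θ = 1133·sin 11.2°/654 = 0.3365, θ = 19.66°; offset = 6.4·tan 19.66° = 2.287 m.
Σ offsets = 5.297 m.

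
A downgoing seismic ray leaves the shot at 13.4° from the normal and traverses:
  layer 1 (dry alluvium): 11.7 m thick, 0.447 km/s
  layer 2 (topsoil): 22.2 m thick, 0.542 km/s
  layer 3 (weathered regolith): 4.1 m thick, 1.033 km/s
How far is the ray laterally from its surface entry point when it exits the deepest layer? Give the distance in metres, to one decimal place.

p = sin θ₁/V₁ = sin 13.4°/0.447 = 5.1845e-01 s/km is conserved through the stack.
Layer 1: θ = 13.40°; offset = 11.7·tan 13.40° = 2.787 m.
Layer 2: sin θ = p·0.542 = 0.2810 → θ = 16.32°; offset = 22.2·tan 16.32° = 6.500 m.
Layer 3: sin θ = p·1.033 = 0.5356 → θ = 32.38°; offset = 4.1·tan 32.38° = 2.600 m.
Σ offsets = 11.888 m.

11.9 m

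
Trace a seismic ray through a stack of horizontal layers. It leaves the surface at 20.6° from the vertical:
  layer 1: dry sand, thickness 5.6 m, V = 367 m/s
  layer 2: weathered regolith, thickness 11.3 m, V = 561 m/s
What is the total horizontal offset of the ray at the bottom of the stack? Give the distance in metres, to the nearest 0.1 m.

Ray parameter p = sin 20.6° / 367 m/s = 9.5870e-04 s/m.
Layer 1: θ = 20.60°; offset = 5.6·tan 20.60° = 2.105 m.
Layer 2: sin θ = p·561 = 0.5378 → θ = 32.54°; offset = 11.3·tan 32.54° = 7.209 m.
Summing the layer offsets gives 9.314 m.

9.3 m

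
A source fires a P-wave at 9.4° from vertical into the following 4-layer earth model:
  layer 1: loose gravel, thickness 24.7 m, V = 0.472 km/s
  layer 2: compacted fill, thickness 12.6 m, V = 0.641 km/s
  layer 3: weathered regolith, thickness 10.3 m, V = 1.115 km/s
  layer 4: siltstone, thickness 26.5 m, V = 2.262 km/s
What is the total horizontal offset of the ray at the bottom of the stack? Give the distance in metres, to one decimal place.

44.6 m

p = sin θ₁/V₁ = sin 9.4°/0.472 = 3.4603e-01 s/km is conserved through the stack.
Layer 1: θ = 9.40°; offset = 24.7·tan 9.40° = 4.089 m.
Layer 2: sin θ = p·0.641 = 0.2218 → θ = 12.82°; offset = 12.6·tan 12.82° = 2.866 m.
Layer 3: sin θ = p·1.115 = 0.3858 → θ = 22.69°; offset = 10.3·tan 22.69° = 4.307 m.
Layer 4: sin θ = p·2.262 = 0.7827 → θ = 51.51°; offset = 26.5·tan 51.51° = 33.327 m.
Total horizontal offset = 44.590 m.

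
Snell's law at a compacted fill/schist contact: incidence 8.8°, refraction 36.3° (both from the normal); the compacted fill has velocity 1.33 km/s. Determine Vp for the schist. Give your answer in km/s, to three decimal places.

5.147 km/s

Snell's law: sin 8.8°/V₁ = sin 36.3°/V₂.
V₂ = V₁·sin 36.3°/sin 8.8° = 1.33 × 3.8697 = 5.147 km/s.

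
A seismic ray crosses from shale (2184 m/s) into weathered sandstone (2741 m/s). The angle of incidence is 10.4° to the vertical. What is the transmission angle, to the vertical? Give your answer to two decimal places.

13.09°

sin θ₁/V₁ = sin θ₂/V₂ ⇒ sin θ₂ = 2741·sin 10.4°/2184 = 2741·0.1805/2184 = 0.2266.
θ₂ = arcsin 0.2266 = 13.09° from the normal.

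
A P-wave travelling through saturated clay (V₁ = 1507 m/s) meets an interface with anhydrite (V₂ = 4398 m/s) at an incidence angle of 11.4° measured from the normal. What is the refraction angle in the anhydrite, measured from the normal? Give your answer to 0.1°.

35.2°

sin θ₁/V₁ = sin θ₂/V₂ ⇒ sin θ₂ = 4398·sin 11.4°/1507 = 4398·0.1977/1507 = 0.5768.
θ₂ = sin⁻¹(0.5768) = 35.23° (from vertical).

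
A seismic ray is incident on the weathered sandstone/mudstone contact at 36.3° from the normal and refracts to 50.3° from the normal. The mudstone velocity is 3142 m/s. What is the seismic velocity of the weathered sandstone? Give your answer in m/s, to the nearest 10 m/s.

sin 36.3° = 0.5920; sin 50.3° = 0.7694.
V₁ = V₂·(sin θ₁/sin θ₂) = 3142·(0.5920/0.7694) = 2417.61 m/s.

2420 m/s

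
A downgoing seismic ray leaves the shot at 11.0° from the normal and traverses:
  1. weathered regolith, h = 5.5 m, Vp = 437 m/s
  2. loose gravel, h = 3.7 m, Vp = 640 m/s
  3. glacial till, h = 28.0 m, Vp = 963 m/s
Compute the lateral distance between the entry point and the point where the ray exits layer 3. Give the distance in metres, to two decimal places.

15.12 m

Apply Snell's law at each interface; in layer i the horizontal offset is hᵢ·tan θᵢ.
Layer 1: θ = 11.00°; offset = 5.5·tan 11.00° = 1.0691 m.
Layer 2: sin θ = 640·sin 11.0°/437 = 0.2794, θ = 16.23°; offset = 3.7·tan 16.23° = 1.0768 m.
Layer 3: sin θ = 963·sin 11.0°/437 = 0.4205, θ = 24.86°; offset = 28.0·tan 24.86° = 12.9763 m.
Σ offsets = 15.1222 m.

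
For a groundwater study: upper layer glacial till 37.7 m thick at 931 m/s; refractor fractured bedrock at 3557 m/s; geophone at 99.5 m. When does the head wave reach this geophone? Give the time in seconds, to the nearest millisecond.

0.106 s

t = x/V₂ + 2h·√(V₂²−V₁²)/(V₁V₂).
√(V₂²−V₁²) = √(3557²−931²) = 3433.0 m/s; delay term = 2·37.7·3433.0/(931·3557) = 0.07816 s.
t = 99.5/3557 + 0.07816 = 0.10614 s.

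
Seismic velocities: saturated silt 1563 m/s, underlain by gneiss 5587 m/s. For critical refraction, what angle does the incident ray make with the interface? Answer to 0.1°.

73.8°

Critical incidence: sin θ_c = V₁/V₂ = 1563/5587 = 0.2798.
θ_c = arcsin 0.2798 = 16.25°.
Measured from the interface: 90° − 16.25° = 73.75°.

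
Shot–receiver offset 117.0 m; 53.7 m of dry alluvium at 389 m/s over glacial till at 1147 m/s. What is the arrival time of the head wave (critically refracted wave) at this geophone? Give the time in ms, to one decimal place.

361.7 ms

t = x/V₂ + 2h·√(V₂²−V₁²)/(V₁V₂).
√(V₂²−V₁²) = √(1147²−389²) = 1079.0 m/s; delay term = 2·53.7·1079.0/(389·1147) = 0.25973 s.
t = 117.0/1147 + 0.25973 = 0.36173 s.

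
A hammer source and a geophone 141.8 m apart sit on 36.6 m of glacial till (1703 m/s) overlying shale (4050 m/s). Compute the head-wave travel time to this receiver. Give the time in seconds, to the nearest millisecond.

t = x/V₂ + 2h·√(V₂²−V₁²)/(V₁V₂).
√(V₂²−V₁²) = √(4050²−1703²) = 3674.5 m/s; delay term = 2·36.6·3674.5/(1703·4050) = 0.03900 s.
t = 141.8/4050 + 0.03900 = 0.07401 s.

0.074 s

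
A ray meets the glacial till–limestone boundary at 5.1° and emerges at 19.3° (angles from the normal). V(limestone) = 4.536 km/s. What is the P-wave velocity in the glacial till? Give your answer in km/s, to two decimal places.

1.22 km/s

Snell's law: sin 5.1°/V₁ = sin 19.3°/V₂.
V₁ = V₂·sin 5.1°/sin 19.3° = 4.536 × 0.2690 = 1.22 km/s.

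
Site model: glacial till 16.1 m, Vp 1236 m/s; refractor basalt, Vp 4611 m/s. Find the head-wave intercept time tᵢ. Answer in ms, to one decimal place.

25.1 ms

tᵢ = 2h·√(V₂²−V₁²)/(V₁V₂).
√(V₂²−V₁²) = √(4611²−1236²) = 4442.3 m/s.
tᵢ = 2·16.1·4442.3/(1236·4611) = 0.02510 s.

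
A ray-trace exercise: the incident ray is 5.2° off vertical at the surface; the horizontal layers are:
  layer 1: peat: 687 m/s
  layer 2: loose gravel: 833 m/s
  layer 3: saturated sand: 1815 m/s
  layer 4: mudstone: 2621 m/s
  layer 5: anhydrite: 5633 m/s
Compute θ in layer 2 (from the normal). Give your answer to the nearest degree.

6°

Snell's law across each interface conserves sin θ / V, so sin θ_2 = V_2·sin θ₁/V₁.
sin θ_2 = 833 × sin 5.2° / 687 = 0.1099.
θ_2 = 6.31° from the vertical.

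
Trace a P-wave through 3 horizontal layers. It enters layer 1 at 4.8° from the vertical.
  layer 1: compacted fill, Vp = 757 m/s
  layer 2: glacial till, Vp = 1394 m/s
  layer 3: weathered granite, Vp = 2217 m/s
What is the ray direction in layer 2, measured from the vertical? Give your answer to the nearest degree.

9°

Ray parameter p = sin 4.8° / 757 = 1.1054e-04 s/m.
sin θ_2 = p·V_2 = 1.1054e-04 × 1394 = 0.1541.
θ_2 = arcsin 0.1541 = 8.86°.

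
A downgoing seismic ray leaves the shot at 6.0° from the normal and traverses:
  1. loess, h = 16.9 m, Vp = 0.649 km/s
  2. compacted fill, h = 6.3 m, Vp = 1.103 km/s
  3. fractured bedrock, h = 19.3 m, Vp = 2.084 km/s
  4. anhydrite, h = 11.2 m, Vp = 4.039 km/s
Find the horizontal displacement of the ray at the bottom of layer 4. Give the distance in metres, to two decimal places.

19.38 m

p = sin θ₁/V₁ = sin 6.0°/0.649 = 1.6106e-01 s/km is conserved through the stack.
Layer 1: θ = 6.00°; offset = 16.9·tan 6.00° = 1.7763 m.
Layer 2: sin θ = p·1.103 = 0.1777 → θ = 10.23°; offset = 6.3·tan 10.23° = 1.1373 m.
Layer 3: sin θ = p·2.084 = 0.3357 → θ = 19.61°; offset = 19.3·tan 19.61° = 6.8770 m.
Layer 4: sin θ = p·4.039 = 0.6505 → θ = 40.58°; offset = 11.2·tan 40.58° = 9.5932 m.
Σ offsets = 19.3837 m.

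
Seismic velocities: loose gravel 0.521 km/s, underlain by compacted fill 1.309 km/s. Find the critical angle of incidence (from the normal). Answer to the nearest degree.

23°

Critical incidence: sin θ_c = V₁/V₂ = 0.521/1.309 = 0.3980.
θ_c = arcsin 0.3980 = 23.45°.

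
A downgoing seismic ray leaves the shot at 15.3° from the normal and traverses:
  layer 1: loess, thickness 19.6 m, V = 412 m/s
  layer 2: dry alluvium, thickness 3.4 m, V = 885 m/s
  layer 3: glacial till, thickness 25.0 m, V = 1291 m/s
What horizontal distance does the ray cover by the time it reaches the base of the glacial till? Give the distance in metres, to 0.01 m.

44.45 m

Apply Snell's law at each interface; in layer i the horizontal offset is hᵢ·tan θᵢ.
Layer 1: θ = 15.30°; offset = 19.6·tan 15.30° = 5.3620 m.
Layer 2: sin θ = 885·sin 15.3°/412 = 0.5668, θ = 34.53°; offset = 3.4·tan 34.53° = 2.3392 m.
Layer 3: sin θ = 1291·sin 15.3°/412 = 0.8268, θ = 55.78°; offset = 25.0·tan 55.78° = 36.7532 m.
Summing the layer offsets gives 44.4544 m.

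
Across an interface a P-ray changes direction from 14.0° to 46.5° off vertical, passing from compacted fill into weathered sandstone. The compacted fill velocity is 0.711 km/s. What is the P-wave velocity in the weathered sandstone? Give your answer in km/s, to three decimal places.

2.132 km/s

Snell's law: sin 14.0°/V₁ = sin 46.5°/V₂.
V₂ = V₁·sin 46.5°/sin 14.0° = 0.711 × 2.9984 = 2.132 km/s.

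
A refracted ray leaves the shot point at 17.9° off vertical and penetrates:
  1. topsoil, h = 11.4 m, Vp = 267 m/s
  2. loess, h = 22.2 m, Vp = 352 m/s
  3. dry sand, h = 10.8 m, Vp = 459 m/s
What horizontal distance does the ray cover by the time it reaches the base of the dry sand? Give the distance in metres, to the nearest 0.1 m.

p = sin θ₁/V₁ = sin 17.9°/267 = 1.1511e-03 s/m is conserved through the stack.
Layer 1: θ = 17.90°; offset = 11.4·tan 17.90° = 3.682 m.
Layer 2: sin θ = p·352 = 0.4052 → θ = 23.90°; offset = 22.2·tan 23.90° = 9.840 m.
Layer 3: sin θ = p·459 = 0.5284 → θ = 31.90°; offset = 10.8·tan 31.90° = 6.721 m.
Total horizontal offset = 20.243 m.

20.2 m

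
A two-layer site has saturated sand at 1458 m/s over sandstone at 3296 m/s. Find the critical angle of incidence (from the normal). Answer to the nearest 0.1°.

26.3°

At critical incidence the refracted ray runs along the interface (θ₂ = 90°), so sin θ_c = V₁/V₂.
θ_c = arcsin(1458/3296) = arcsin 0.4424 = 26.25°.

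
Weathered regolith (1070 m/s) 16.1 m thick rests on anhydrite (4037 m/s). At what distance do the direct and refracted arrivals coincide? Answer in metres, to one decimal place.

θ_c = arcsin(1070/4037) = 15.37°, so cos θ_c = 0.9642 and tᵢ = 2h cos θ_c/V₁ = 0.0290 s.
At crossover x/V₁ = x/V₂ + tᵢ ⇒ x = tᵢ/(1/V₁ − 1/V₂) = 0.02902/(9.3458e-04 − 2.4771e-04) = 42.25 m.

42.2 m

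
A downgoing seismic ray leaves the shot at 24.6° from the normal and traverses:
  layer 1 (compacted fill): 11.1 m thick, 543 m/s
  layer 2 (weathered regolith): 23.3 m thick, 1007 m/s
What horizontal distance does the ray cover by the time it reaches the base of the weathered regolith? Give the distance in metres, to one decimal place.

Apply Snell's law at each interface; in layer i the horizontal offset is hᵢ·tan θᵢ.
Layer 1: θ = 24.60°; offset = 11.1·tan 24.60° = 5.082 m.
Layer 2: sin θ = 1007·sin 24.6°/543 = 0.7720, θ = 50.53°; offset = 23.3·tan 50.53° = 28.299 m.
Summing the layer offsets gives 33.381 m.

33.4 m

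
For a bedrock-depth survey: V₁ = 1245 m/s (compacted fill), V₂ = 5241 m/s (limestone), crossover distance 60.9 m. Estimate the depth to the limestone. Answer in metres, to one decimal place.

23.9 m

x_cross = 2h·√((V₂+V₁)/(V₂−V₁)) → h = x_cross / (2·√((V₂+V₁)/(V₂−V₁))).
√((V₂+V₁)/(V₂−V₁)) = √((5241+1245)/(5241−1245)) = 1.2740.
h = 60.9 / (2·1.2740) = 23.90 m.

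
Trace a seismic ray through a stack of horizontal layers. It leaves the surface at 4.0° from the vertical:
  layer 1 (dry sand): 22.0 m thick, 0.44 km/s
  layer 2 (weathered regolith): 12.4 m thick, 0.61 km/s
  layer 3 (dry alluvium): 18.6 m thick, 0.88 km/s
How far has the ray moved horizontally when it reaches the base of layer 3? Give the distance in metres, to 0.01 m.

5.36 m

Ray parameter p = sin 4.0° / 0.44 km/s = 1.5854e-01 s/km.
Layer 1: θ = 4.00°; offset = 22.0·tan 4.00° = 1.5384 m.
Layer 2: sin θ = p·0.61 = 0.0967 → θ = 5.55°; offset = 12.4·tan 5.55° = 1.2048 m.
Layer 3: sin θ = p·0.88 = 0.1395 → θ = 8.02°; offset = 18.6·tan 8.02° = 2.6206 m.
Σ offsets = 5.3638 m.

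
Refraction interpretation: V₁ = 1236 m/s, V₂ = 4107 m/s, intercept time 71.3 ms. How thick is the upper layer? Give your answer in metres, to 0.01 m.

46.21 m

θ_c = arcsin(1236/4107) = 17.51°; cos θ_c = 0.9536.
tᵢ = 2h cos θ_c/V₁ ⇒ h = tᵢ·V₁/(2 cos θ_c) = 0.0713·1236/(2·0.9536) = 46.21 m.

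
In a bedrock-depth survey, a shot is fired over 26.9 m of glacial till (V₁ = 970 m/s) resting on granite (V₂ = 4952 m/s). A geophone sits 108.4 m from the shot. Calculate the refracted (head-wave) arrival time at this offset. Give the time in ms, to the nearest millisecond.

θ_c = arcsin(V₁/V₂) = arcsin(970/4952) = 11.30°, cos θ_c = 0.9806.
Intercept time tᵢ = 2h cos θ_c / V₁ = 2·26.9·0.9806/970 = 0.05439 s.
t = x/V₂ + tᵢ = 108.4/4952 + 0.05439 = 0.07628 s.

76 ms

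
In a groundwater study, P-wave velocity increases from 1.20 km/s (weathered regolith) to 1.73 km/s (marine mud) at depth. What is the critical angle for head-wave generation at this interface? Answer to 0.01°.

43.92°

At critical incidence the refracted ray runs along the interface (θ₂ = 90°), so sin θ_c = V₁/V₂.
θ_c = arcsin(1.20/1.73) = arcsin 0.6936 = 43.92°.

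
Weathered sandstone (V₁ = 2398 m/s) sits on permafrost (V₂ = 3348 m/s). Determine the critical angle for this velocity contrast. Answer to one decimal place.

45.7°

Critical incidence: sin θ_c = V₁/V₂ = 2398/3348 = 0.7162.
θ_c = arcsin 0.7162 = 45.75°.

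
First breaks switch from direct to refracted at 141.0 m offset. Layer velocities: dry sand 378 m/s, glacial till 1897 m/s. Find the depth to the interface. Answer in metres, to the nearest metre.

58 m

h = (x_cross/2)·√((V₂−V₁)/(V₂+V₁)).
(V₂−V₁)/(V₂+V₁) = (1897−378)/(1897+378) = 0.6677; √ = 0.8171.
h = (141.0/2)·0.8171 = 57.61 m.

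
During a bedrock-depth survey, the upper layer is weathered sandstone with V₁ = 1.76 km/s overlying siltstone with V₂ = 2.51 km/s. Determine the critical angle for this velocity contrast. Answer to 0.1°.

44.5°

Critical incidence: sin θ_c = V₁/V₂ = 1.76/2.51 = 0.7012.
θ_c = arcsin 0.7012 = 44.52°.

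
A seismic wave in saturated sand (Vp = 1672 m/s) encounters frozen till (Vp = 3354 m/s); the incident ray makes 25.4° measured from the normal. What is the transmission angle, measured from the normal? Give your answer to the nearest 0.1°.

59.4°

sin θ₁/V₁ = sin θ₂/V₂ ⇒ sin θ₂ = 3354·sin 25.4°/1672 = 3354·0.4289/1672 = 0.8604.
θ₂ = sin⁻¹(0.8604) = 59.37° (from vertical).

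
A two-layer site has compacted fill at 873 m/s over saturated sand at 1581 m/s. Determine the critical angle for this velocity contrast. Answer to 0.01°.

33.52°

Critical incidence: sin θ_c = V₁/V₂ = 873/1581 = 0.5522.
θ_c = arcsin 0.5522 = 33.52°.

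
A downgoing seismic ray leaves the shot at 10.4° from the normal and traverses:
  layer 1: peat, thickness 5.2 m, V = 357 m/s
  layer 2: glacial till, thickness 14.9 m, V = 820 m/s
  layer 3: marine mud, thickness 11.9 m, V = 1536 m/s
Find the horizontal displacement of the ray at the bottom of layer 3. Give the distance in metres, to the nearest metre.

Apply Snell's law at each interface; in layer i the horizontal offset is hᵢ·tan θᵢ.
Layer 1: θ = 10.40°; offset = 5.2·tan 10.40° = 0.954 m.
Layer 2: sin θ = 820·sin 10.4°/357 = 0.4146, θ = 24.50°; offset = 14.9·tan 24.50° = 6.789 m.
Layer 3: sin θ = 1536·sin 10.4°/357 = 0.7767, θ = 50.96°; offset = 11.9·tan 50.96° = 14.673 m.
Total horizontal offset = 22.417 m.

22 m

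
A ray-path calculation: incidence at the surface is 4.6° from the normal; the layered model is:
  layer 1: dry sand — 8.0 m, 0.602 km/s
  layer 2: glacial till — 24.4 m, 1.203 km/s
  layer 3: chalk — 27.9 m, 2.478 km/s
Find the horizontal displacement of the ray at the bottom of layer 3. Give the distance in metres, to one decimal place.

Ray parameter p = sin 4.6° / 0.602 km/s = 1.3322e-01 s/km.
Layer 1: θ = 4.60°; offset = 8.0·tan 4.60° = 0.644 m.
Layer 2: sin θ = p·1.203 = 0.1603 → θ = 9.22°; offset = 24.4·tan 9.22° = 3.962 m.
Layer 3: sin θ = p·2.478 = 0.3301 → θ = 19.28°; offset = 27.9·tan 19.28° = 9.757 m.
Total horizontal offset = 14.363 m.

14.4 m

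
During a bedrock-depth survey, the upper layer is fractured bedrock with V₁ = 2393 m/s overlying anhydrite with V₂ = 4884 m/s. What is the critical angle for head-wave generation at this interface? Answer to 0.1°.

29.3°

At critical incidence the refracted ray runs along the interface (θ₂ = 90°), so sin θ_c = V₁/V₂.
θ_c = arcsin(2393/4884) = arcsin 0.4900 = 29.34°.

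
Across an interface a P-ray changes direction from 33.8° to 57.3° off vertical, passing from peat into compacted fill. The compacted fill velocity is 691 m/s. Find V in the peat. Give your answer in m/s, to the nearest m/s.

Snell's law: sin 33.8°/V₁ = sin 57.3°/V₂.
V₁ = V₂·sin 33.8°/sin 57.3° = 691 × 0.6611 = 456.80 m/s.

457 m/s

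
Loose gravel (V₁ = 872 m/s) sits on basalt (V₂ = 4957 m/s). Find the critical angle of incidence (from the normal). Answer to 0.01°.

10.13°

Critical incidence: sin θ_c = V₁/V₂ = 872/4957 = 0.1759.
θ_c = arcsin 0.1759 = 10.13°.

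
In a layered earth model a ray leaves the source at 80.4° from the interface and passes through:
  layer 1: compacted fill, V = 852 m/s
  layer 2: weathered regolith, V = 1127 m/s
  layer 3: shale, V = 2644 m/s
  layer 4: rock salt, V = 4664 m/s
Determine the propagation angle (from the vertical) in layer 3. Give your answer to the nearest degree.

31°

From the normal: θ₁ = 90° − 80.4° = 9.6°.
Snell's law across each interface conserves sin θ / V, so sin θ_3 = V_3·sin θ₁/V₁.
sin θ_3 = 2644 × sin 9.6° / 852 = 0.5175.
θ_3 = arcsin 0.5175 = 31.17°.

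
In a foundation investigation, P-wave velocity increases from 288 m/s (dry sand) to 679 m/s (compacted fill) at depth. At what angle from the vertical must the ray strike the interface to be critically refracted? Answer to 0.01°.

At critical incidence the refracted ray runs along the interface (θ₂ = 90°), so sin θ_c = V₁/V₂.
θ_c = arcsin(288/679) = arcsin 0.4242 = 25.10°.

25.10°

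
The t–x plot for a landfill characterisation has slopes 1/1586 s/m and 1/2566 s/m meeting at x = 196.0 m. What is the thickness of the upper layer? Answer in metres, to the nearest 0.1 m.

h = (x_cross/2)·√((V₂−V₁)/(V₂+V₁)).
(V₂−V₁)/(V₂+V₁) = (2566−1586)/(2566+1586) = 0.2360; √ = 0.4858.
h = (196.0/2)·0.4858 = 47.61 m.

47.6 m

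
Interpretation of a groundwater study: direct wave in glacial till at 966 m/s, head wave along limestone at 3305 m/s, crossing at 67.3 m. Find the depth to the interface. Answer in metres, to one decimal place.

h = (x_cross/2)·√((V₂−V₁)/(V₂+V₁)).
(V₂−V₁)/(V₂+V₁) = (3305−966)/(3305+966) = 0.5476; √ = 0.7400.
h = (67.3/2)·0.7400 = 24.90 m.

24.9 m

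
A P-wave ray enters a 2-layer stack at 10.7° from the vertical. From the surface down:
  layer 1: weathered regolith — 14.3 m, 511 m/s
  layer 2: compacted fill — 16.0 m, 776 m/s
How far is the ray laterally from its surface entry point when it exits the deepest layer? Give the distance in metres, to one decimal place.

p = sin θ₁/V₁ = sin 10.7°/511 = 3.6334e-04 s/m is conserved through the stack.
Layer 1: θ = 10.70°; offset = 14.3·tan 10.70° = 2.702 m.
Layer 2: sin θ = p·776 = 0.2820 → θ = 16.38°; offset = 16.0·tan 16.38° = 4.702 m.
Total horizontal offset = 7.404 m.

7.4 m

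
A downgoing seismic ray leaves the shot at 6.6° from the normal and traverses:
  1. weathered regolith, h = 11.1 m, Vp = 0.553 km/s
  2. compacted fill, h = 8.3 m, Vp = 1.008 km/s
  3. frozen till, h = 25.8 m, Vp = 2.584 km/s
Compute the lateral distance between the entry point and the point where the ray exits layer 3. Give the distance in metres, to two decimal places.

p = sin θ₁/V₁ = sin 6.6°/0.553 = 2.0784e-01 s/km is conserved through the stack.
Layer 1: θ = 6.60°; offset = 11.1·tan 6.60° = 1.2843 m.
Layer 2: sin θ = p·1.008 = 0.2095 → θ = 12.09°; offset = 8.3·tan 12.09° = 1.7784 m.
Layer 3: sin θ = p·2.584 = 0.5371 → θ = 32.48°; offset = 25.8·tan 32.48° = 16.4264 m.
Σ offsets = 19.4891 m.

19.49 m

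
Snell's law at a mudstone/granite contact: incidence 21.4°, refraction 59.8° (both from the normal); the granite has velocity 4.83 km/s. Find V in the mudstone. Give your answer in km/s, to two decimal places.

Snell's law: sin 21.4°/V₁ = sin 59.8°/V₂.
V₁ = V₂·sin 21.4°/sin 59.8° = 4.83 × 0.4222 = 2.04 km/s.

2.04 km/s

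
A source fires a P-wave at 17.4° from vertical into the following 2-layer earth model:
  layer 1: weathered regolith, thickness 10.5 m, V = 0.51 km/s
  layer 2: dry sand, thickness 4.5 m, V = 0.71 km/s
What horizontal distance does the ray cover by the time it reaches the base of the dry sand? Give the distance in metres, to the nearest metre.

p = sin θ₁/V₁ = sin 17.4°/0.51 = 5.8635e-01 s/km is conserved through the stack.
Layer 1: θ = 17.40°; offset = 10.5·tan 17.40° = 3.291 m.
Layer 2: sin θ = p·0.71 = 0.4163 → θ = 24.60°; offset = 4.5·tan 24.60° = 2.060 m.
Summing the layer offsets gives 5.351 m.

5 m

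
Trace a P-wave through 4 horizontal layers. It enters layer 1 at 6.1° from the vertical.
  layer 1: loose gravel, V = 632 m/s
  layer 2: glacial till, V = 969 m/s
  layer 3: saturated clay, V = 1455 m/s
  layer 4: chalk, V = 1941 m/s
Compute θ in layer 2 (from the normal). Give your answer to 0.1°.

Snell's law across each interface conserves sin θ / V, so sin θ_2 = V_2·sin θ₁/V₁.
sin θ_2 = 969 × sin 6.1° / 632 = 0.1629.
θ_2 = arcsin 0.1629 = 9.38°.

9.4°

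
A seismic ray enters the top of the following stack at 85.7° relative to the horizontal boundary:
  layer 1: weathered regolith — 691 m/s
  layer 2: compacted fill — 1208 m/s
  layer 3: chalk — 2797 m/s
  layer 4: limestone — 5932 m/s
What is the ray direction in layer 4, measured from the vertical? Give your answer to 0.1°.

40.1°

From the normal: θ₁ = 90° − 85.7° = 4.3°.
Snell's law across each interface conserves sin θ / V, so sin θ_4 = V_4·sin θ₁/V₁.
sin θ_4 = 5932 × sin 4.3° / 691 = 0.6437.
θ_4 = 40.07° from the vertical.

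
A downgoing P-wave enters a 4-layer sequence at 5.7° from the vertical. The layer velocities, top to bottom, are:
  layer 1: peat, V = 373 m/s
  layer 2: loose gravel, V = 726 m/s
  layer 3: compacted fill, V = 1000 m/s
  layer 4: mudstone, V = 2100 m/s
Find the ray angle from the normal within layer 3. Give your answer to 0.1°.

15.4°

Snell's law across each interface conserves sin θ / V, so sin θ_3 = V_3·sin θ₁/V₁.
sin θ_3 = 1000 × sin 5.7° / 373 = 0.2663.
θ_3 = arcsin 0.2663 = 15.44°.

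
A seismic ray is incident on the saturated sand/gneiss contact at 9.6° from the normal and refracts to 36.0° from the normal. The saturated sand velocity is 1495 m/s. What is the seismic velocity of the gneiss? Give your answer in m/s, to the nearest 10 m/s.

5270 m/s

sin 9.6° = 0.1668; sin 36.0° = 0.5878.
V₂ = V₁·(sin θ₂/sin θ₁) = 1495·(0.5878/0.1668) = 5269.21 m/s.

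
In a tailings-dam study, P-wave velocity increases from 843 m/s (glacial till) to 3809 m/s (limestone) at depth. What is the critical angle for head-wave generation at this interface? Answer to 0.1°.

Critical incidence: sin θ_c = V₁/V₂ = 843/3809 = 0.2213.
θ_c = arcsin 0.2213 = 12.79°.

12.8°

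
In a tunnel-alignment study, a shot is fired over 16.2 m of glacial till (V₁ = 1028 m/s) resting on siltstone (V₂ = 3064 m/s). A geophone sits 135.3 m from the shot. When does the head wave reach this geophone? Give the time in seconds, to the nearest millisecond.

t = x/V₂ + 2h·√(V₂²−V₁²)/(V₁V₂).
√(V₂²−V₁²) = √(3064²−1028²) = 2886.4 m/s; delay term = 2·16.2·2886.4/(1028·3064) = 0.02969 s.
t = 135.3/3064 + 0.02969 = 0.07385 s.

0.074 s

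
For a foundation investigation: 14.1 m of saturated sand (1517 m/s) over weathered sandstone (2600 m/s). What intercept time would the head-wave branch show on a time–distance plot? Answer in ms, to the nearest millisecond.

15 ms

tᵢ = 2h·√(V₂²−V₁²)/(V₁V₂).
√(V₂²−V₁²) = √(2600²−1517²) = 2111.6 m/s.
tᵢ = 2·14.1·2111.6/(1517·2600) = 0.01510 s.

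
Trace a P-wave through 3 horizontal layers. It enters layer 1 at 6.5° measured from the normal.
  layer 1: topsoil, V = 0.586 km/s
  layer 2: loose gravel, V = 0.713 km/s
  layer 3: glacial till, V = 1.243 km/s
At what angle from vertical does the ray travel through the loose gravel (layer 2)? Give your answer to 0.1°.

7.9°

Snell's law across each interface conserves sin θ / V, so sin θ_2 = V_2·sin θ₁/V₁.
sin θ_2 = 0.713 × sin 6.5° / 0.586 = 0.1377.
θ_2 = arcsin 0.1377 = 7.92°.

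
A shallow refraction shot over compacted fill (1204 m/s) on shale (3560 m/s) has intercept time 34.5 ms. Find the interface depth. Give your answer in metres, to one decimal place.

22.1 m

h = tᵢ·V₁·V₂ / (2·√(V₂²−V₁²)).
√(V₂²−V₁²) = √(3560² − 1204²) = 3350.2 m/s.
h = 0.0345 s × 1204 × 3560 / (2 × 3350.2) = 22.07 m.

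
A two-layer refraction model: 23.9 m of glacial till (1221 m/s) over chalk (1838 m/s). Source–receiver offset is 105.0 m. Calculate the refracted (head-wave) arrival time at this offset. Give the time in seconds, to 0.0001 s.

0.0864 s

t = x/V₂ + 2h·√(V₂²−V₁²)/(V₁V₂).
√(V₂²−V₁²) = √(1838²−1221²) = 1373.8 m/s; delay term = 2·23.9·1373.8/(1221·1838) = 0.02926 s.
t = 105.0/1838 + 0.02926 = 0.08639 s.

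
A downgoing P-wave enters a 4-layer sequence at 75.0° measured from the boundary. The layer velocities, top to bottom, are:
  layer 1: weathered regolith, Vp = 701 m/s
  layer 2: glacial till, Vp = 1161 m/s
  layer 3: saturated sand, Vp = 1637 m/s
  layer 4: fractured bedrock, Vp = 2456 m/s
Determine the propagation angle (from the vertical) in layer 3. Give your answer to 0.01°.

37.19°

From the normal: θ₁ = 90° − 75.0° = 15.0°.
Ray parameter p = sin 15.0° / 701 = 3.6921e-04 s/m.
sin θ_3 = p·V_3 = 3.6921e-04 × 1637 = 0.6044.
θ_3 = arcsin 0.6044 = 37.19°.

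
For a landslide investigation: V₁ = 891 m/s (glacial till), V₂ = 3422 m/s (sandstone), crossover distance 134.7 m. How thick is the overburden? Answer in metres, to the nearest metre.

h = (x_cross/2)·√((V₂−V₁)/(V₂+V₁)).
(V₂−V₁)/(V₂+V₁) = (3422−891)/(3422+891) = 0.5868; √ = 0.7660.
h = (134.7/2)·0.7660 = 51.59 m.

52 m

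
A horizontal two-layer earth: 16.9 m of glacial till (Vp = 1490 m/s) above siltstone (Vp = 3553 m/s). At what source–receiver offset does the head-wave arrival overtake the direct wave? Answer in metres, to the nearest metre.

53 m

θ_c = arcsin(1490/3553) = 24.79°, so cos θ_c = 0.9078 and tᵢ = 2h cos θ_c/V₁ = 0.0206 s.
At crossover x/V₁ = x/V₂ + tᵢ ⇒ x = tᵢ/(1/V₁ − 1/V₂) = 0.02059/(6.7114e-04 − 2.8145e-04) = 52.85 m.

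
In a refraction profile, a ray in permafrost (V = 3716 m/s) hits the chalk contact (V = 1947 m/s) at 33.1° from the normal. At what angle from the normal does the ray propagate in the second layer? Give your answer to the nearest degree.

Snell's law: sin θ₂ = (V₂/V₁)·sin θ₁ = (1947/3716)·sin 33.1° = 0.2861.
θ₂ = arcsin 0.2861 = 16.63° from the normal.

17°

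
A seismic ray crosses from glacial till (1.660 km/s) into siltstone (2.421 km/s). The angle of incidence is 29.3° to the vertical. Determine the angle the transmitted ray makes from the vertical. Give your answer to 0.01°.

sin θ₁/V₁ = sin θ₂/V₂ ⇒ sin θ₂ = 2.421·sin 29.3°/1.660 = 2.421·0.4894/1.660 = 0.7137.
θ₂ = arcsin 0.7137 = 45.54° from the normal.

45.54°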